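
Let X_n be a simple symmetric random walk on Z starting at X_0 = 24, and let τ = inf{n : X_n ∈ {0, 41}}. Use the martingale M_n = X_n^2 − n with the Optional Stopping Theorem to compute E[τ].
E[τ] = 408

M_n = X_n^2 − n is a martingale (since E[X_{n+1}^2 | F_n] = X_n^2 + 1). By OST (τ has finite mean in a bounded region), E[M_τ] = E[M_0] = X_0^2 − 0 = 24^2 = 576. Also E[M_τ] = E[X_τ^2] − E[τ]. The walk exits at 0 or 41, with P(hit 41 first) = 24/41, so E[X_τ^2] = 41^2 · 24/41 + 0 = 984. Thus E[τ] = E[X_τ^2] − E[M_τ] = 984 − 576 = 408 = 24(41 − 24) = 408.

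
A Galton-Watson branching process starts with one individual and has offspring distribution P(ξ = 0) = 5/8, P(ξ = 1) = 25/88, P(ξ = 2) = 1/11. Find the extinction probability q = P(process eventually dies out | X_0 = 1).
q = 1

Mean offspring μ = 0·5/8 + 1·25/88 + 2·1/11 = 41/88 ≤ 1. For μ ≤ 1 with offspring not concentrated at 1, the Galton-Watson process goes extinct almost surely, so q = 1.
(Algebraic check: The pgf is f(s) = 5/8 + 25/88·s + 1/11·s². The extinction probability q is the smallest fixed point of f in [0, 1]. Setting s = f(s):
  1/11·s² + (25/88 − 1)·s + 5/8 = 0
  1/11·s² − (5/8 + 1/11)·s + 5/8 = 0
which factors as (s − 1)·(1/11·s − 5/8) = 0, giving roots s = 1 and s = (5/8)/(1/11) = 55/8. Since 55/8 ≥ 1, the smallest root in [0, 1] is s = 1.)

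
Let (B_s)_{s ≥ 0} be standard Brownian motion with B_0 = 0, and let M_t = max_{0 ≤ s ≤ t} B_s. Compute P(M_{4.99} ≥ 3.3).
P(M_{4.99} ≥ 3.3) = 2·P(B_{4.99} ≥ 3.3) = 2(1 − Φ(3.3/√4.99)) ≈ 0.1396

By the reflection principle for Brownian motion, P(M_t ≥ a) = 2 · P(B_t ≥ a) for a ≥ 0. Since B_t ~ N(0, t), P(B_t ≥ 3.3) = 1 − Φ(3.3/√t) = 1 − Φ(3.3/√4.99) = 1 − Φ(1.4773). So
  P(M_{4.99} ≥ 3.3) = 2(1 − Φ(1.4773)) ≈ 0.1396.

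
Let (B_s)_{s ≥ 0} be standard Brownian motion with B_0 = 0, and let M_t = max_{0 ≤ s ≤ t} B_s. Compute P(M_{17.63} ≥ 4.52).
P(M_{17.63} ≥ 4.52) = 2·P(B_{17.63} ≥ 4.52) = 2(1 − Φ(4.52/√17.63)) ≈ 0.2817

By the reflection principle for Brownian motion, P(M_t ≥ a) = 2 · P(B_t ≥ a) for a ≥ 0. Since B_t ~ N(0, t), P(B_t ≥ 4.52) = 1 − Φ(4.52/√t) = 1 − Φ(4.52/√17.63) = 1 − Φ(1.0765). So
  P(M_{17.63} ≥ 4.52) = 2(1 − Φ(1.0765)) ≈ 0.2817.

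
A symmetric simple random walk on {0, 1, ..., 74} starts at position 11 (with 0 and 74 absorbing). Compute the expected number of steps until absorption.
E[τ | X_0 = 11] = 693

Let v_k = E[τ | X_0 = k]. Boundary: v_0 = v_74 = 0. Recurrence: v_k = 1 + (v_{k-1} + v_{k+1})/2 for 1 ≤ k ≤ 73. The particular solution to v_k − (v_{k-1} + v_{k+1})/2 = 1 is v_k = −k^2. Adding homogeneous solution A + B k and matching boundaries gives v_k = k (74 − k). Substituting k = 11: v_11 = 11 · 63 = 693.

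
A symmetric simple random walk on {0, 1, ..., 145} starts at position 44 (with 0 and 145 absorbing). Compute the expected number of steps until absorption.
E[τ | X_0 = 44] = 4444

Let v_k = E[τ | X_0 = k]. Boundary: v_0 = v_145 = 0. Recurrence: v_k = 1 + (v_{k-1} + v_{k+1})/2 for 1 ≤ k ≤ 144. The particular solution to v_k − (v_{k-1} + v_{k+1})/2 = 1 is v_k = −k^2. Adding homogeneous solution A + B k and matching boundaries gives v_k = k (145 − k). Substituting k = 44: v_44 = 44 · 101 = 4444.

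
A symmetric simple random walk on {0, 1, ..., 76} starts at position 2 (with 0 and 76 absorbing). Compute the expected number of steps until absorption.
E[τ | X_0 = 2] = 148

Let v_k = E[τ | X_0 = k]. Boundary: v_0 = v_76 = 0. Recurrence: v_k = 1 + (v_{k-1} + v_{k+1})/2 for 1 ≤ k ≤ 75. The particular solution to v_k − (v_{k-1} + v_{k+1})/2 = 1 is v_k = −k^2. Adding homogeneous solution A + B k and matching boundaries gives v_k = k (76 − k). Substituting k = 2: v_2 = 2 · 74 = 148.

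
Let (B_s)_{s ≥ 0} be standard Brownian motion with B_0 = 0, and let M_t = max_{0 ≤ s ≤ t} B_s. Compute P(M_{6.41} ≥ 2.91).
P(M_{6.41} ≥ 2.91) = 2·P(B_{6.41} ≥ 2.91) = 2(1 − Φ(2.91/√6.41)) ≈ 0.2504

By the reflection principle for Brownian motion, P(M_t ≥ a) = 2 · P(B_t ≥ a) for a ≥ 0. Since B_t ~ N(0, t), P(B_t ≥ 2.91) = 1 − Φ(2.91/√t) = 1 − Φ(2.91/√6.41) = 1 − Φ(1.1494). So
  P(M_{6.41} ≥ 2.91) = 2(1 − Φ(1.1494)) ≈ 0.2504.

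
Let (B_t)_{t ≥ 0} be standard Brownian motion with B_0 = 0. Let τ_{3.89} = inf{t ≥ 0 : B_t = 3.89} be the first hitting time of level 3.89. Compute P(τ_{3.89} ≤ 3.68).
P(τ_{3.89} ≤ 3.68) = 2(1 − Φ(3.89/√3.68)) = 2(1 − Φ(2.0278)) ≈ 0.0426

By the reflection principle for standard BM, P(τ_b ≤ t) = 2 · P(B_t ≥ b). Since B_t ~ N(0, t), P(B_t ≥ 3.89) = 1 − Φ(3.89/√t) = 1 − Φ(3.89/√3.68) = 1 − Φ(2.0278) ≈ 0.02129. Doubling: P(τ_{3.89} ≤ 3.68) ≈ 2 · 0.02129 = 0.04258 ≈ 0.0426.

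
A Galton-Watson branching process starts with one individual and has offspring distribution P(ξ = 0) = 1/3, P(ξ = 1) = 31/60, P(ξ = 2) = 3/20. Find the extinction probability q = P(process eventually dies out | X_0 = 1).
q = 1

Mean offspring μ = 0·1/3 + 1·31/60 + 2·3/20 = 49/60 ≤ 1. For μ ≤ 1 with offspring not concentrated at 1, the Galton-Watson process goes extinct almost surely, so q = 1.
(Algebraic check: The pgf is f(s) = 1/3 + 31/60·s + 3/20·s². The extinction probability q is the smallest fixed point of f in [0, 1]. Setting s = f(s):
  3/20·s² + (31/60 − 1)·s + 1/3 = 0
  3/20·s² − (1/3 + 3/20)·s + 1/3 = 0
which factors as (s − 1)·(3/20·s − 1/3) = 0, giving roots s = 1 and s = (1/3)/(3/20) = 20/9. Since 20/9 ≥ 1, the smallest root in [0, 1] is s = 1.)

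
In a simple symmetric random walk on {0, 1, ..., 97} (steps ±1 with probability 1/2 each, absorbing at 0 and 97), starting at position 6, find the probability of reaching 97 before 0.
P(hit 97 before 0) = 6/97

Let u_k = P(hit 97 before 0 | start at k). Then u_0 = 0, u_97 = 1, and u_k = u_{k-1}/2 + u_{k+1}/2 for 1 ≤ k ≤ 96. This harmonic recurrence is solved by u_k = k/97, giving u_6 = 6/97.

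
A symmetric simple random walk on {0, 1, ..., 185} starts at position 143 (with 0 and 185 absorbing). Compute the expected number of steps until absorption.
E[τ | X_0 = 143] = 6006

Let v_k = E[τ | X_0 = k]. Boundary: v_0 = v_185 = 0. Recurrence: v_k = 1 + (v_{k-1} + v_{k+1})/2 for 1 ≤ k ≤ 184. The particular solution to v_k − (v_{k-1} + v_{k+1})/2 = 1 is v_k = −k^2. Adding homogeneous solution A + B k and matching boundaries gives v_k = k (185 − k). Substituting k = 143: v_143 = 143 · 42 = 6006.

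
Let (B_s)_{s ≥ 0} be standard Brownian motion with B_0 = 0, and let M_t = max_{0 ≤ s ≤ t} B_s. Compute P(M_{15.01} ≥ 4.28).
P(M_{15.01} ≥ 4.28) = 2·P(B_{15.01} ≥ 4.28) = 2(1 − Φ(4.28/√15.01)) ≈ 0.2693

By the reflection principle for Brownian motion, P(M_t ≥ a) = 2 · P(B_t ≥ a) for a ≥ 0. Since B_t ~ N(0, t), P(B_t ≥ 4.28) = 1 − Φ(4.28/√t) = 1 − Φ(4.28/√15.01) = 1 − Φ(1.1047). So
  P(M_{15.01} ≥ 4.28) = 2(1 − Φ(1.1047)) ≈ 0.2693.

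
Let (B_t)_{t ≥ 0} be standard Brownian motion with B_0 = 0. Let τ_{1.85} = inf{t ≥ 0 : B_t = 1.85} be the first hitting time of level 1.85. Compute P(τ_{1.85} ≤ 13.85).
P(τ_{1.85} ≤ 13.85) = 2(1 − Φ(1.85/√13.85)) = 2(1 − Φ(0.4971)) ≈ 0.6191

By the reflection principle for standard BM, P(τ_b ≤ t) = 2 · P(B_t ≥ b). Since B_t ~ N(0, t), P(B_t ≥ 1.85) = 1 − Φ(1.85/√t) = 1 − Φ(1.85/√13.85) = 1 − Φ(0.4971) ≈ 0.30956. Doubling: P(τ_{1.85} ≤ 13.85) ≈ 2 · 0.30956 = 0.61912 ≈ 0.6191.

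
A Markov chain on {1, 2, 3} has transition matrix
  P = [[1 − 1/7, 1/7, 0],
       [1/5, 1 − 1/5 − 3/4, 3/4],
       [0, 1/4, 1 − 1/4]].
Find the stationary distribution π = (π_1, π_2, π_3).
π = (7/27, 5/27, 5/9)

This is a birth-death chain on three states, which satisfies detailed balance: π_1 · P_{12} = π_2 · P_{21} and π_2 · P_{23} = π_3 · P_{32}.
From π_1 · 1/7 = π_2 · 1/5: π_2/π_1 = (1/7)/(1/5) = 5/7.
From π_2 · 3/4 = π_3 · 1/4: π_3/π_2 = (3/4)/(1/4) = 3.
Take π_1 proportional to 1; then unnormalized π = (1, 5/7, 15/7). Normalize by dividing by the sum 27/7:
  π = (7/27, 5/27, 5/9).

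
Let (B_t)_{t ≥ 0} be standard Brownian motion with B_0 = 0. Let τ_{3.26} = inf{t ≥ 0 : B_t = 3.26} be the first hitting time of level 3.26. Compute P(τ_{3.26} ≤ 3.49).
P(τ_{3.26} ≤ 3.49) = 2(1 − Φ(3.26/√3.49)) = 2(1 − Φ(1.7450)) ≈ 0.0810

By the reflection principle for standard BM, P(τ_b ≤ t) = 2 · P(B_t ≥ b). Since B_t ~ N(0, t), P(B_t ≥ 3.26) = 1 − Φ(3.26/√t) = 1 − Φ(3.26/√3.49) = 1 − Φ(1.7450) ≈ 0.04049. Doubling: P(τ_{3.26} ≤ 3.49) ≈ 2 · 0.04049 = 0.08098 ≈ 0.0810.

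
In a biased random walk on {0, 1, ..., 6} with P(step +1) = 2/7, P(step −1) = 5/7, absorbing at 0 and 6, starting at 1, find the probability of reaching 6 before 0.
P(hit 6 before 0) = (1 − (5/2)^1) / (1 − (5/2)^6) = 32/5187

Let u_k denote P(reach 6 before 0 | start at k). Boundary: u_0 = 0, u_6 = 1. Recurrence: u_k = 2/7·u_{k+1} + 5/7·u_{k-1} for 1 ≤ k ≤ 5. Try u_k = A + B·r^k with r = q/p = (5/7)/(2/7) = 5/2. Substitution satisfies the recurrence; boundary conditions give:
  u_k = (1 − r^k) / (1 − r^N) = (1 − (5/2)^1) / (1 − (5/2)^6) = 32/5187.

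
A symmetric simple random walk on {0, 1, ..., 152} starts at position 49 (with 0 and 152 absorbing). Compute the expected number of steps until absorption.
E[τ | X_0 = 49] = 5047

Let v_k = E[τ | X_0 = k]. Boundary: v_0 = v_152 = 0. Recurrence: v_k = 1 + (v_{k-1} + v_{k+1})/2 for 1 ≤ k ≤ 151. The particular solution to v_k − (v_{k-1} + v_{k+1})/2 = 1 is v_k = −k^2. Adding homogeneous solution A + B k and matching boundaries gives v_k = k (152 − k). Substituting k = 49: v_49 = 49 · 103 = 5047.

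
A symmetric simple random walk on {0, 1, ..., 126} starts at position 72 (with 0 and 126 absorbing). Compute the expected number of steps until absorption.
E[τ | X_0 = 72] = 3888

Let v_k = E[τ | X_0 = k]. Boundary: v_0 = v_126 = 0. Recurrence: v_k = 1 + (v_{k-1} + v_{k+1})/2 for 1 ≤ k ≤ 125. The particular solution to v_k − (v_{k-1} + v_{k+1})/2 = 1 is v_k = −k^2. Adding homogeneous solution A + B k and matching boundaries gives v_k = k (126 − k). Substituting k = 72: v_72 = 72 · 54 = 3888.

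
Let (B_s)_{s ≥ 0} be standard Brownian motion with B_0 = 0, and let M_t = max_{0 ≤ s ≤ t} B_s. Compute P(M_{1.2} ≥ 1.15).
P(M_{1.2} ≥ 1.15) = 2·P(B_{1.2} ≥ 1.15) = 2(1 − Φ(1.15/√1.2)) ≈ 0.2938

By the reflection principle for Brownian motion, P(M_t ≥ a) = 2 · P(B_t ≥ a) for a ≥ 0. Since B_t ~ N(0, t), P(B_t ≥ 1.15) = 1 − Φ(1.15/√t) = 1 − Φ(1.15/√1.2) = 1 − Φ(1.0498). So
  P(M_{1.2} ≥ 1.15) = 2(1 − Φ(1.0498)) ≈ 0.2938.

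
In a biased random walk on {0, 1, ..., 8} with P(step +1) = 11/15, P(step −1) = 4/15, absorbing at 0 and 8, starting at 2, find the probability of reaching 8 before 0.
P(hit 8 before 0) = (1 − (4/11)^2) / (1 − (4/11)^8) = 1771561/2040889

Let u_k denote P(reach 8 before 0 | start at k). Boundary: u_0 = 0, u_8 = 1. Recurrence: u_k = 11/15·u_{k+1} + 4/15·u_{k-1} for 1 ≤ k ≤ 7. Try u_k = A + B·r^k with r = q/p = (4/15)/(11/15) = 4/11. Substitution satisfies the recurrence; boundary conditions give:
  u_k = (1 − r^k) / (1 − r^N) = (1 − (4/11)^2) / (1 − (4/11)^8) = 1771561/2040889.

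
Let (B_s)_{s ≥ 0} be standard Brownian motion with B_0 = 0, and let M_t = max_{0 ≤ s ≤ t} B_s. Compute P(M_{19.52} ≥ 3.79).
P(M_{19.52} ≥ 3.79) = 2·P(B_{19.52} ≥ 3.79) = 2(1 − Φ(3.79/√19.52)) ≈ 0.3910

By the reflection principle for Brownian motion, P(M_t ≥ a) = 2 · P(B_t ≥ a) for a ≥ 0. Since B_t ~ N(0, t), P(B_t ≥ 3.79) = 1 − Φ(3.79/√t) = 1 − Φ(3.79/√19.52) = 1 − Φ(0.8578). So
  P(M_{19.52} ≥ 3.79) = 2(1 − Φ(0.8578)) ≈ 0.3910.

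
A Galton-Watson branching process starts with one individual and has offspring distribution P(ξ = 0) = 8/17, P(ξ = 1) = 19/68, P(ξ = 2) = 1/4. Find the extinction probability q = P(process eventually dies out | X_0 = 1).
q = 1

Mean offspring μ = 0·8/17 + 1·19/68 + 2·1/4 = 53/68 ≤ 1. For μ ≤ 1 with offspring not concentrated at 1, the Galton-Watson process goes extinct almost surely, so q = 1.
(Algebraic check: The pgf is f(s) = 8/17 + 19/68·s + 1/4·s². The extinction probability q is the smallest fixed point of f in [0, 1]. Setting s = f(s):
  1/4·s² + (19/68 − 1)·s + 8/17 = 0
  1/4·s² − (8/17 + 1/4)·s + 8/17 = 0
which factors as (s − 1)·(1/4·s − 8/17) = 0, giving roots s = 1 and s = (8/17)/(1/4) = 32/17. Since 32/17 ≥ 1, the smallest root in [0, 1] is s = 1.)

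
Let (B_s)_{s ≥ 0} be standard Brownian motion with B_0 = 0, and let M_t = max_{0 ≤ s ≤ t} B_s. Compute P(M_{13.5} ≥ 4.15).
P(M_{13.5} ≥ 4.15) = 2·P(B_{13.5} ≥ 4.15) = 2(1 − Φ(4.15/√13.5)) ≈ 0.2587

By the reflection principle for Brownian motion, P(M_t ≥ a) = 2 · P(B_t ≥ a) for a ≥ 0. Since B_t ~ N(0, t), P(B_t ≥ 4.15) = 1 − Φ(4.15/√t) = 1 − Φ(4.15/√13.5) = 1 − Φ(1.1295). So
  P(M_{13.5} ≥ 4.15) = 2(1 − Φ(1.1295)) ≈ 0.2587.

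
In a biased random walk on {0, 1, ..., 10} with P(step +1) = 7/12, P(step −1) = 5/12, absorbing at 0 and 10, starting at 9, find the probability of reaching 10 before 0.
P(hit 10 before 0) = (1 − (5/7)^9) / (1 − (5/7)^10) = 134401687/136354812

Let u_k denote P(reach 10 before 0 | start at k). Boundary: u_0 = 0, u_10 = 1. Recurrence: u_k = 7/12·u_{k+1} + 5/12·u_{k-1} for 1 ≤ k ≤ 9. Try u_k = A + B·r^k with r = q/p = (5/12)/(7/12) = 5/7. Substitution satisfies the recurrence; boundary conditions give:
  u_k = (1 − r^k) / (1 − r^N) = (1 − (5/7)^9) / (1 − (5/7)^10) = 134401687/136354812.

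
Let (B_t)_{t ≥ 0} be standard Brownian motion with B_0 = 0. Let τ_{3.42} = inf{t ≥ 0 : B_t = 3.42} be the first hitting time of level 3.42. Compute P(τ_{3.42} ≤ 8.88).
P(τ_{3.42} ≤ 8.88) = 2(1 − Φ(3.42/√8.88)) = 2(1 − Φ(1.1477)) ≈ 0.2511

By the reflection principle for standard BM, P(τ_b ≤ t) = 2 · P(B_t ≥ b). Since B_t ~ N(0, t), P(B_t ≥ 3.42) = 1 − Φ(3.42/√t) = 1 − Φ(3.42/√8.88) = 1 − Φ(1.1477) ≈ 0.12555. Doubling: P(τ_{3.42} ≤ 8.88) ≈ 2 · 0.12555 = 0.25110 ≈ 0.2511.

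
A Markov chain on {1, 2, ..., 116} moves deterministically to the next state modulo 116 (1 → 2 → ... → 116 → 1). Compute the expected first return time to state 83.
E[T_83 | X_0 = 83] = 116

The chain cycles deterministically, so starting at state 83 it returns in exactly 116 steps. Equivalently, the stationary distribution is uniform π_j = 1/116 for every state j, so by Kac's formula E[T_83] = 1/π_83 = 116.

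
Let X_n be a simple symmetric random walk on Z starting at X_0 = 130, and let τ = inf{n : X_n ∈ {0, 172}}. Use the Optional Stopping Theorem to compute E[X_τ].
E[X_τ] = 130

X_n is a martingale and τ is a bounded-mean stopping time (indeed τ is finite a.s. with bounded expectation since the walk is in a bounded region). By the OST, E[X_τ] = E[X_0] = 130. Equivalently: E[X_τ] = 172 · P(hit 172 first) + 0 · P(hit 0 first) = 172 · (130/172) = 130.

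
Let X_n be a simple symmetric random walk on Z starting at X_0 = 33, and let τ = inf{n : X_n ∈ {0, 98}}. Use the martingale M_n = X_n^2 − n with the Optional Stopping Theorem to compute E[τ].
E[τ] = 2145

M_n = X_n^2 − n is a martingale (since E[X_{n+1}^2 | F_n] = X_n^2 + 1). By OST (τ has finite mean in a bounded region), E[M_τ] = E[M_0] = X_0^2 − 0 = 33^2 = 1089. Also E[M_τ] = E[X_τ^2] − E[τ]. The walk exits at 0 or 98, with P(hit 98 first) = 33/98, so E[X_τ^2] = 98^2 · 33/98 + 0 = 3234. Thus E[τ] = E[X_τ^2] − E[M_τ] = 3234 − 1089 = 2145 = 33(98 − 33) = 2145.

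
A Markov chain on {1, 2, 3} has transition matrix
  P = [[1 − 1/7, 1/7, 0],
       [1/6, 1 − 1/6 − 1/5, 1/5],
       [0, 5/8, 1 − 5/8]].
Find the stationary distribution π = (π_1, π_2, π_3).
π = (175/373, 150/373, 48/373)

This is a birth-death chain on three states, which satisfies detailed balance: π_1 · P_{12} = π_2 · P_{21} and π_2 · P_{23} = π_3 · P_{32}.
From π_1 · 1/7 = π_2 · 1/6: π_2/π_1 = (1/7)/(1/6) = 6/7.
From π_2 · 1/5 = π_3 · 5/8: π_3/π_2 = (1/5)/(5/8) = 8/25.
Take π_1 proportional to 1; then unnormalized π = (1, 6/7, 48/175). Normalize by dividing by the sum 373/175:
  π = (175/373, 150/373, 48/373).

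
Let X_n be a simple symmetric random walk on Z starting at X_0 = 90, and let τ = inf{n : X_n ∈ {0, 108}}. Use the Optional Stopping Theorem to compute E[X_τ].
E[X_τ] = 90

X_n is a martingale and τ is a bounded-mean stopping time (indeed τ is finite a.s. with bounded expectation since the walk is in a bounded region). By the OST, E[X_τ] = E[X_0] = 90. Equivalently: E[X_τ] = 108 · P(hit 108 first) + 0 · P(hit 0 first) = 108 · (90/108) = 90.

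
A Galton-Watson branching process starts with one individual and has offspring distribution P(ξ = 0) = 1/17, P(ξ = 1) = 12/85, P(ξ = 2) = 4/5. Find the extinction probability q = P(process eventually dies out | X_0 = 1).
q = 5/68

The pgf is f(s) = 1/17 + 12/85·s + 4/5·s². The extinction probability q is the smallest fixed point of f in [0, 1]. Setting s = f(s):
  4/5·s² + (12/85 − 1)·s + 1/17 = 0
  4/5·s² − (1/17 + 4/5)·s + 1/17 = 0
which factors as (s − 1)·(4/5·s − 1/17) = 0, giving roots s = 1 and s = (1/17)/(4/5) = 5/68.
Mean offspring μ = 12/85 + 2·4/5 = 148/85 > 1 (supercritical), so q < 1. The extinction probability is the smaller root: q = (1/17)/(4/5) = 5/68.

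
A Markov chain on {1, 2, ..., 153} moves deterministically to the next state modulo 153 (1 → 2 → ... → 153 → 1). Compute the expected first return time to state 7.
E[T_7 | X_0 = 7] = 153

The chain cycles deterministically, so starting at state 7 it returns in exactly 153 steps. Equivalently, the stationary distribution is uniform π_j = 1/153 for every state j, so by Kac's formula E[T_7] = 1/π_7 = 153.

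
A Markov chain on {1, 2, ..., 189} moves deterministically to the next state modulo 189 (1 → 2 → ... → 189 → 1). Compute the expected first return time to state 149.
E[T_149 | X_0 = 149] = 189

The chain cycles deterministically, so starting at state 149 it returns in exactly 189 steps. Equivalently, the stationary distribution is uniform π_j = 1/189 for every state j, so by Kac's formula E[T_149] = 1/π_149 = 189.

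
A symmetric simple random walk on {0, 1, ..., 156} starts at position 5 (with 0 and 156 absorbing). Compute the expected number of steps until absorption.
E[τ | X_0 = 5] = 755

Let v_k = E[τ | X_0 = k]. Boundary: v_0 = v_156 = 0. Recurrence: v_k = 1 + (v_{k-1} + v_{k+1})/2 for 1 ≤ k ≤ 155. The particular solution to v_k − (v_{k-1} + v_{k+1})/2 = 1 is v_k = −k^2. Adding homogeneous solution A + B k and matching boundaries gives v_k = k (156 − k). Substituting k = 5: v_5 = 5 · 151 = 755.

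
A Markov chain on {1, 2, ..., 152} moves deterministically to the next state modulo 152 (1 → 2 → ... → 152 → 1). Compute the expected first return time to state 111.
E[T_111 | X_0 = 111] = 152

The chain cycles deterministically, so starting at state 111 it returns in exactly 152 steps. Equivalently, the stationary distribution is uniform π_j = 1/152 for every state j, so by Kac's formula E[T_111] = 1/π_111 = 152.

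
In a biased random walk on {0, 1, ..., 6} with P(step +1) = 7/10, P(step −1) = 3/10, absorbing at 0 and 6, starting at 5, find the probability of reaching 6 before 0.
P(hit 6 before 0) = (1 − (3/7)^5) / (1 − (3/7)^6) = 28987/29230

Let u_k denote P(reach 6 before 0 | start at k). Boundary: u_0 = 0, u_6 = 1. Recurrence: u_k = 7/10·u_{k+1} + 3/10·u_{k-1} for 1 ≤ k ≤ 5. Try u_k = A + B·r^k with r = q/p = (3/10)/(7/10) = 3/7. Substitution satisfies the recurrence; boundary conditions give:
  u_k = (1 − r^k) / (1 − r^N) = (1 − (3/7)^5) / (1 − (3/7)^6) = 28987/29230.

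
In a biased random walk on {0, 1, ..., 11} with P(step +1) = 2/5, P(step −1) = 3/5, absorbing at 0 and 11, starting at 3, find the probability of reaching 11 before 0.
P(hit 11 before 0) = (1 − (3/2)^3) / (1 − (3/2)^11) = 4864/175099

Let u_k denote P(reach 11 before 0 | start at k). Boundary: u_0 = 0, u_11 = 1. Recurrence: u_k = 2/5·u_{k+1} + 3/5·u_{k-1} for 1 ≤ k ≤ 10. Try u_k = A + B·r^k with r = q/p = (3/5)/(2/5) = 3/2. Substitution satisfies the recurrence; boundary conditions give:
  u_k = (1 − r^k) / (1 − r^N) = (1 − (3/2)^3) / (1 − (3/2)^11) = 4864/175099.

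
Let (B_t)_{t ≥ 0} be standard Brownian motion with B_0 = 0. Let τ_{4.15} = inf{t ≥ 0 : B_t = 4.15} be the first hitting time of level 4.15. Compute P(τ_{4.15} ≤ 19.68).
P(τ_{4.15} ≤ 19.68) = 2(1 − Φ(4.15/√19.68)) = 2(1 − Φ(0.9355)) ≈ 0.3495

By the reflection principle for standard BM, P(τ_b ≤ t) = 2 · P(B_t ≥ b). Since B_t ~ N(0, t), P(B_t ≥ 4.15) = 1 − Φ(4.15/√t) = 1 − Φ(4.15/√19.68) = 1 − Φ(0.9355) ≈ 0.17477. Doubling: P(τ_{4.15} ≤ 19.68) ≈ 2 · 0.17477 = 0.34954 ≈ 0.3495.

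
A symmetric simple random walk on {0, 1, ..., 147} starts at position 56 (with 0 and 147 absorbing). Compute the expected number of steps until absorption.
E[τ | X_0 = 56] = 5096

Let v_k = E[τ | X_0 = k]. Boundary: v_0 = v_147 = 0. Recurrence: v_k = 1 + (v_{k-1} + v_{k+1})/2 for 1 ≤ k ≤ 146. The particular solution to v_k − (v_{k-1} + v_{k+1})/2 = 1 is v_k = −k^2. Adding homogeneous solution A + B k and matching boundaries gives v_k = k (147 − k). Substituting k = 56: v_56 = 56 · 91 = 5096.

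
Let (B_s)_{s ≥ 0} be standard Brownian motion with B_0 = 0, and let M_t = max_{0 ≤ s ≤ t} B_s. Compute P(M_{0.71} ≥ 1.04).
P(M_{0.71} ≥ 1.04) = 2·P(B_{0.71} ≥ 1.04) = 2(1 − Φ(1.04/√0.71)) ≈ 0.2171

By the reflection principle for Brownian motion, P(M_t ≥ a) = 2 · P(B_t ≥ a) for a ≥ 0. Since B_t ~ N(0, t), P(B_t ≥ 1.04) = 1 − Φ(1.04/√t) = 1 − Φ(1.04/√0.71) = 1 − Φ(1.2343). So
  P(M_{0.71} ≥ 1.04) = 2(1 − Φ(1.2343)) ≈ 0.2171.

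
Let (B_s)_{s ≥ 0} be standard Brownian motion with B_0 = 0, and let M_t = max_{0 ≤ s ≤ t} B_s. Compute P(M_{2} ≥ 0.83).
P(M_{2} ≥ 0.83) = 2·P(B_{2} ≥ 0.83) = 2(1 − Φ(0.83/√2)) ≈ 0.5573

By the reflection principle for Brownian motion, P(M_t ≥ a) = 2 · P(B_t ≥ a) for a ≥ 0. Since B_t ~ N(0, t), P(B_t ≥ 0.83) = 1 − Φ(0.83/√t) = 1 − Φ(0.83/√2) = 1 − Φ(0.5869). So
  P(M_{2} ≥ 0.83) = 2(1 − Φ(0.5869)) ≈ 0.5573.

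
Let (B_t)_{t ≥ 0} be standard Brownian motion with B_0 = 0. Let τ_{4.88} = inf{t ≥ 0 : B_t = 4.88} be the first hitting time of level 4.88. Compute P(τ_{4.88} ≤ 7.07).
P(τ_{4.88} ≤ 7.07) = 2(1 − Φ(4.88/√7.07)) = 2(1 − Φ(1.8353)) ≈ 0.0665

By the reflection principle for standard BM, P(τ_b ≤ t) = 2 · P(B_t ≥ b). Since B_t ~ N(0, t), P(B_t ≥ 4.88) = 1 − Φ(4.88/√t) = 1 − Φ(4.88/√7.07) = 1 − Φ(1.8353) ≈ 0.03323. Doubling: P(τ_{4.88} ≤ 7.07) ≈ 2 · 0.03323 = 0.06646 ≈ 0.0665.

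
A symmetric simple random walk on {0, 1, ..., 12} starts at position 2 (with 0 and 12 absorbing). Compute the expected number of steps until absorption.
E[τ | X_0 = 2] = 20

Let v_k = E[τ | X_0 = k]. Boundary: v_0 = v_12 = 0. Recurrence: v_k = 1 + (v_{k-1} + v_{k+1})/2 for 1 ≤ k ≤ 11. The particular solution to v_k − (v_{k-1} + v_{k+1})/2 = 1 is v_k = −k^2. Adding homogeneous solution A + B k and matching boundaries gives v_k = k (12 − k). Substituting k = 2: v_2 = 2 · 10 = 20.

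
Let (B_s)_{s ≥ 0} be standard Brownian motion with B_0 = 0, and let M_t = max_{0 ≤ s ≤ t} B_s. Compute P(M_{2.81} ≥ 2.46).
P(M_{2.81} ≥ 2.46) = 2·P(B_{2.81} ≥ 2.46) = 2(1 − Φ(2.46/√2.81)) ≈ 0.1422

By the reflection principle for Brownian motion, P(M_t ≥ a) = 2 · P(B_t ≥ a) for a ≥ 0. Since B_t ~ N(0, t), P(B_t ≥ 2.46) = 1 − Φ(2.46/√t) = 1 − Φ(2.46/√2.81) = 1 − Φ(1.4675). So
  P(M_{2.81} ≥ 2.46) = 2(1 − Φ(1.4675)) ≈ 0.1422.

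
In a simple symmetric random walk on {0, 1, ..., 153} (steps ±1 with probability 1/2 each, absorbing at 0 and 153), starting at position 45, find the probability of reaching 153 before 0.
P(hit 153 before 0) = 45/153 = 5/17

Let u_k = P(hit 153 before 0 | start at k). Then u_0 = 0, u_153 = 1, and u_k = u_{k-1}/2 + u_{k+1}/2 for 1 ≤ k ≤ 152. This harmonic recurrence is solved by u_k = k/153, giving u_45 = 45/153 = 5/17.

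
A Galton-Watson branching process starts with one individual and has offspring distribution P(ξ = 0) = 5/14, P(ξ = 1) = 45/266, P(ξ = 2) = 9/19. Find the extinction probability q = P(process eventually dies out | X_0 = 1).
q = 95/126

The pgf is f(s) = 5/14 + 45/266·s + 9/19·s². The extinction probability q is the smallest fixed point of f in [0, 1]. Setting s = f(s):
  9/19·s² + (45/266 − 1)·s + 5/14 = 0
  9/19·s² − (5/14 + 9/19)·s + 5/14 = 0
which factors as (s − 1)·(9/19·s − 5/14) = 0, giving roots s = 1 and s = (5/14)/(9/19) = 95/126.
Mean offspring μ = 45/266 + 2·9/19 = 297/266 > 1 (supercritical), so q < 1. The extinction probability is the smaller root: q = (5/14)/(9/19) = 95/126.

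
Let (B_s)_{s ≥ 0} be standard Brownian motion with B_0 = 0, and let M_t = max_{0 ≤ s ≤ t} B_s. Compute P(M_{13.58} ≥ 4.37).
P(M_{13.58} ≥ 4.37) = 2·P(B_{13.58} ≥ 4.37) = 2(1 − Φ(4.37/√13.58)) ≈ 0.2357

By the reflection principle for Brownian motion, P(M_t ≥ a) = 2 · P(B_t ≥ a) for a ≥ 0. Since B_t ~ N(0, t), P(B_t ≥ 4.37) = 1 − Φ(4.37/√t) = 1 − Φ(4.37/√13.58) = 1 − Φ(1.1859). So
  P(M_{13.58} ≥ 4.37) = 2(1 − Φ(1.1859)) ≈ 0.2357.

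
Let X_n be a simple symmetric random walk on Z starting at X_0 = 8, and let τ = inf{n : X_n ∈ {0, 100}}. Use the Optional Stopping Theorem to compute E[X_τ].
E[X_τ] = 8

X_n is a martingale and τ is a bounded-mean stopping time (indeed τ is finite a.s. with bounded expectation since the walk is in a bounded region). By the OST, E[X_τ] = E[X_0] = 8. Equivalently: E[X_τ] = 100 · P(hit 100 first) + 0 · P(hit 0 first) = 100 · (8/100) = 8.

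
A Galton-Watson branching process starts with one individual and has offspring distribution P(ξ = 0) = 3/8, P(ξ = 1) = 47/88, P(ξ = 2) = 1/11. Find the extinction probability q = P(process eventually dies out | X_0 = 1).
q = 1

Mean offspring μ = 0·3/8 + 1·47/88 + 2·1/11 = 63/88 ≤ 1. For μ ≤ 1 with offspring not concentrated at 1, the Galton-Watson process goes extinct almost surely, so q = 1.
(Algebraic check: The pgf is f(s) = 3/8 + 47/88·s + 1/11·s². The extinction probability q is the smallest fixed point of f in [0, 1]. Setting s = f(s):
  1/11·s² + (47/88 − 1)·s + 3/8 = 0
  1/11·s² − (3/8 + 1/11)·s + 3/8 = 0
which factors as (s − 1)·(1/11·s − 3/8) = 0, giving roots s = 1 and s = (3/8)/(1/11) = 33/8. Since 33/8 ≥ 1, the smallest root in [0, 1] is s = 1.)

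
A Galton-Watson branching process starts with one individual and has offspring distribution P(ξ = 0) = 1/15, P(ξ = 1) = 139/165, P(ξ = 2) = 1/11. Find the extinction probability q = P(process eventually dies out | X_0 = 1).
q = 11/15

The pgf is f(s) = 1/15 + 139/165·s + 1/11·s². The extinction probability q is the smallest fixed point of f in [0, 1]. Setting s = f(s):
  1/11·s² + (139/165 − 1)·s + 1/15 = 0
  1/11·s² − (1/15 + 1/11)·s + 1/15 = 0
which factors as (s − 1)·(1/11·s − 1/15) = 0, giving roots s = 1 and s = (1/15)/(1/11) = 11/15.
Mean offspring μ = 139/165 + 2·1/11 = 169/165 > 1 (supercritical), so q < 1. The extinction probability is the smaller root: q = (1/15)/(1/11) = 11/15.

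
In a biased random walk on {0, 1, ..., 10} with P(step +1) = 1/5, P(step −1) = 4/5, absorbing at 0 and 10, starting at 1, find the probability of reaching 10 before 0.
P(hit 10 before 0) = (1 − (4)^1) / (1 − (4)^10) = 1/349525

Let u_k denote P(reach 10 before 0 | start at k). Boundary: u_0 = 0, u_10 = 1. Recurrence: u_k = 1/5·u_{k+1} + 4/5·u_{k-1} for 1 ≤ k ≤ 9. Try u_k = A + B·r^k with r = q/p = (4/5)/(1/5) = 4. Substitution satisfies the recurrence; boundary conditions give:
  u_k = (1 − r^k) / (1 − r^N) = (1 − (4)^1) / (1 − (4)^10) = 1/349525.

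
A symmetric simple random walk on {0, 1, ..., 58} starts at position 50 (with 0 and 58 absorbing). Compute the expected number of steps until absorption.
E[τ | X_0 = 50] = 400

Let v_k = E[τ | X_0 = k]. Boundary: v_0 = v_58 = 0. Recurrence: v_k = 1 + (v_{k-1} + v_{k+1})/2 for 1 ≤ k ≤ 57. The particular solution to v_k − (v_{k-1} + v_{k+1})/2 = 1 is v_k = −k^2. Adding homogeneous solution A + B k and matching boundaries gives v_k = k (58 − k). Substituting k = 50: v_50 = 50 · 8 = 400.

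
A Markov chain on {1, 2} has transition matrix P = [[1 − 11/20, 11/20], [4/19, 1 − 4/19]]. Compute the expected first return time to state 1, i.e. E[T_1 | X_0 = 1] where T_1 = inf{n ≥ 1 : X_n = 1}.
E[T_1 | X_0 = 1] = 1/π_1 = 289/80

For an irreducible recurrent Markov chain with stationary distribution π, E[T_i | X_0 = i] = 1/π_i (Kac's formula). Here π_1 = (4/19)/(11/20 + 4/19) = (4/19)/(289/380) = 80/289, so E[T_1 | X_0 = 1] = 1/π_1 = (11/20 + 4/19)/(4/19) = (289/380)/(4/19) = 289/80.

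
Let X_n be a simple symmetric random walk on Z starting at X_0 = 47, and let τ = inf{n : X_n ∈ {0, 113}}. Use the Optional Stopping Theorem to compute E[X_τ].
E[X_τ] = 47

X_n is a martingale and τ is a bounded-mean stopping time (indeed τ is finite a.s. with bounded expectation since the walk is in a bounded region). By the OST, E[X_τ] = E[X_0] = 47. Equivalently: E[X_τ] = 113 · P(hit 113 first) + 0 · P(hit 0 first) = 113 · (47/113) = 47.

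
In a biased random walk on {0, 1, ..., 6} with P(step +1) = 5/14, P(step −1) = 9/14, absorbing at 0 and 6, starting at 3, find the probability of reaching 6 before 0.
P(hit 6 before 0) = (1 − (9/5)^3) / (1 − (9/5)^6) = 125/854

Let u_k denote P(reach 6 before 0 | start at k). Boundary: u_0 = 0, u_6 = 1. Recurrence: u_k = 5/14·u_{k+1} + 9/14·u_{k-1} for 1 ≤ k ≤ 5. Try u_k = A + B·r^k with r = q/p = (9/14)/(5/14) = 9/5. Substitution satisfies the recurrence; boundary conditions give:
  u_k = (1 − r^k) / (1 − r^N) = (1 − (9/5)^3) / (1 − (9/5)^6) = 125/854.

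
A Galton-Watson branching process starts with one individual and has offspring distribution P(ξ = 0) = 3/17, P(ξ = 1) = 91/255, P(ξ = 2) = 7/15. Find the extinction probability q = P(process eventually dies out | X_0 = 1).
q = 45/119

The pgf is f(s) = 3/17 + 91/255·s + 7/15·s². The extinction probability q is the smallest fixed point of f in [0, 1]. Setting s = f(s):
  7/15·s² + (91/255 − 1)·s + 3/17 = 0
  7/15·s² − (3/17 + 7/15)·s + 3/17 = 0
which factors as (s − 1)·(7/15·s − 3/17) = 0, giving roots s = 1 and s = (3/17)/(7/15) = 45/119.
Mean offspring μ = 91/255 + 2·7/15 = 329/255 > 1 (supercritical), so q < 1. The extinction probability is the smaller root: q = (3/17)/(7/15) = 45/119.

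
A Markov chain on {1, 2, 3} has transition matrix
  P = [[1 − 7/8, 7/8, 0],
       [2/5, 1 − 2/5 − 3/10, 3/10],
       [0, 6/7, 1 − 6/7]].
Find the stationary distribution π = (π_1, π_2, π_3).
π = (64/253, 140/253, 49/253)

This is a birth-death chain on three states, which satisfies detailed balance: π_1 · P_{12} = π_2 · P_{21} and π_2 · P_{23} = π_3 · P_{32}.
From π_1 · 7/8 = π_2 · 2/5: π_2/π_1 = (7/8)/(2/5) = 35/16.
From π_2 · 3/10 = π_3 · 6/7: π_3/π_2 = (3/10)/(6/7) = 7/20.
Take π_1 proportional to 1; then unnormalized π = (1, 35/16, 49/64). Normalize by dividing by the sum 253/64:
  π = (64/253, 140/253, 49/253).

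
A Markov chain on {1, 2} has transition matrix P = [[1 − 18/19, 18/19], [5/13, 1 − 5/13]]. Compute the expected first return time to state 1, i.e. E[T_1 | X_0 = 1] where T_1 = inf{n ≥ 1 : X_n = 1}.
E[T_1 | X_0 = 1] = 1/π_1 = 329/95

For an irreducible recurrent Markov chain with stationary distribution π, E[T_i | X_0 = i] = 1/π_i (Kac's formula). Here π_1 = (5/13)/(18/19 + 5/13) = (5/13)/(329/247) = 95/329, so E[T_1 | X_0 = 1] = 1/π_1 = (18/19 + 5/13)/(5/13) = (329/247)/(5/13) = 329/95.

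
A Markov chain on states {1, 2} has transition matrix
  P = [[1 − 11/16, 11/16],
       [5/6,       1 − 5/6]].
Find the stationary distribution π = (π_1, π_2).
π_1 = 40/73, π_2 = 33/73

Solve πP = π with π_1 + π_2 = 1. From πP = π: π_1 · (1 − 11/16) + π_2 · 5/6 = π_1 ⇒ π_2 · 5/6 = π_1 · 11/16 ⇒ π_2/π_1 = (11/16)/(5/6) = 33/40. Together with π_1 + π_2 = 1:
  π_1 = (5/6)/(11/16 + 5/6) = (5/6)/(73/48) = 40/73,
  π_2 = (11/16)/(11/16 + 5/6) = (11/16)/(73/48) = 33/73.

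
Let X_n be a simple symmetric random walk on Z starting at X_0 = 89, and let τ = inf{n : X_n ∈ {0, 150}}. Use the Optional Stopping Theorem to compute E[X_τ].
E[X_τ] = 89

X_n is a martingale and τ is a bounded-mean stopping time (indeed τ is finite a.s. with bounded expectation since the walk is in a bounded region). By the OST, E[X_τ] = E[X_0] = 89. Equivalently: E[X_τ] = 150 · P(hit 150 first) + 0 · P(hit 0 first) = 150 · (89/150) = 89.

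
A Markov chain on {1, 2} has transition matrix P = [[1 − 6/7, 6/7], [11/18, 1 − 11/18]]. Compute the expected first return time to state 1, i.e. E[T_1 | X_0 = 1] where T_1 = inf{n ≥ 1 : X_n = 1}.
E[T_1 | X_0 = 1] = 1/π_1 = 185/77

For an irreducible recurrent Markov chain with stationary distribution π, E[T_i | X_0 = i] = 1/π_i (Kac's formula). Here π_1 = (11/18)/(6/7 + 11/18) = (11/18)/(185/126) = 77/185, so E[T_1 | X_0 = 1] = 1/π_1 = (6/7 + 11/18)/(11/18) = (185/126)/(11/18) = 185/77.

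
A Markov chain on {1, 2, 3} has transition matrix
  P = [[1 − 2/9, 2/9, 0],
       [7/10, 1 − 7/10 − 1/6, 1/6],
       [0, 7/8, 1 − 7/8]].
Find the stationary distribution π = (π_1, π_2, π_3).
π = (1323/1823, 420/1823, 80/1823)

This is a birth-death chain on three states, which satisfies detailed balance: π_1 · P_{12} = π_2 · P_{21} and π_2 · P_{23} = π_3 · P_{32}.
From π_1 · 2/9 = π_2 · 7/10: π_2/π_1 = (2/9)/(7/10) = 20/63.
From π_2 · 1/6 = π_3 · 7/8: π_3/π_2 = (1/6)/(7/8) = 4/21.
Take π_1 proportional to 1; then unnormalized π = (1, 20/63, 80/1323). Normalize by dividing by the sum 1823/1323:
  π = (1323/1823, 420/1823, 80/1823).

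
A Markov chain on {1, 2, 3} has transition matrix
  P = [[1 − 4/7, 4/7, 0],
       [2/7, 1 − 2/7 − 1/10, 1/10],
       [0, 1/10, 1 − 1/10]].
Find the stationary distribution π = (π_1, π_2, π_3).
π = (1/5, 2/5, 2/5)

This is a birth-death chain on three states, which satisfies detailed balance: π_1 · P_{12} = π_2 · P_{21} and π_2 · P_{23} = π_3 · P_{32}.
From π_1 · 4/7 = π_2 · 2/7: π_2/π_1 = (4/7)/(2/7) = 2.
From π_2 · 1/10 = π_3 · 1/10: π_3/π_2 = (1/10)/(1/10) = 1.
Take π_1 proportional to 1; then unnormalized π = (1, 2, 2). Normalize by dividing by the sum 5:
  π = (1/5, 2/5, 2/5).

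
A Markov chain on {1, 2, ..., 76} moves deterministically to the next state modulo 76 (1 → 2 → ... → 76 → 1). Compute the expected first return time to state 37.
E[T_37 | X_0 = 37] = 76

The chain cycles deterministically, so starting at state 37 it returns in exactly 76 steps. Equivalently, the stationary distribution is uniform π_j = 1/76 for every state j, so by Kac's formula E[T_37] = 1/π_37 = 76.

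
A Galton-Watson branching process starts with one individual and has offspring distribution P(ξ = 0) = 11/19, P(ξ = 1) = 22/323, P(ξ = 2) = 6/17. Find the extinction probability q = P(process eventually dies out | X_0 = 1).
q = 1

Mean offspring μ = 0·11/19 + 1·22/323 + 2·6/17 = 250/323 ≤ 1. For μ ≤ 1 with offspring not concentrated at 1, the Galton-Watson process goes extinct almost surely, so q = 1.
(Algebraic check: The pgf is f(s) = 11/19 + 22/323·s + 6/17·s². The extinction probability q is the smallest fixed point of f in [0, 1]. Setting s = f(s):
  6/17·s² + (22/323 − 1)·s + 11/19 = 0
  6/17·s² − (11/19 + 6/17)·s + 11/19 = 0
which factors as (s − 1)·(6/17·s − 11/19) = 0, giving roots s = 1 and s = (11/19)/(6/17) = 187/114. Since 187/114 ≥ 1, the smallest root in [0, 1] is s = 1.)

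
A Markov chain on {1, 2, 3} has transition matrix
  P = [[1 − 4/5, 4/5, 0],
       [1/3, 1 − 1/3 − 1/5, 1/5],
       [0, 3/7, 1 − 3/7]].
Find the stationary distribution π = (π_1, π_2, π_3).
π = (25/113, 60/113, 28/113)

This is a birth-death chain on three states, which satisfies detailed balance: π_1 · P_{12} = π_2 · P_{21} and π_2 · P_{23} = π_3 · P_{32}.
From π_1 · 4/5 = π_2 · 1/3: π_2/π_1 = (4/5)/(1/3) = 12/5.
From π_2 · 1/5 = π_3 · 3/7: π_3/π_2 = (1/5)/(3/7) = 7/15.
Take π_1 proportional to 1; then unnormalized π = (1, 12/5, 28/25). Normalize by dividing by the sum 113/25:
  π = (25/113, 60/113, 28/113).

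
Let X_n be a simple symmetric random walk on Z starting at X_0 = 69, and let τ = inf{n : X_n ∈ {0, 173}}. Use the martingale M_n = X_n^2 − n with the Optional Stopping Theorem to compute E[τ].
E[τ] = 7176

M_n = X_n^2 − n is a martingale (since E[X_{n+1}^2 | F_n] = X_n^2 + 1). By OST (τ has finite mean in a bounded region), E[M_τ] = E[M_0] = X_0^2 − 0 = 69^2 = 4761. Also E[M_τ] = E[X_τ^2] − E[τ]. The walk exits at 0 or 173, with P(hit 173 first) = 69/173, so E[X_τ^2] = 173^2 · 69/173 + 0 = 11937. Thus E[τ] = E[X_τ^2] − E[M_τ] = 11937 − 4761 = 7176 = 69(173 − 69) = 7176.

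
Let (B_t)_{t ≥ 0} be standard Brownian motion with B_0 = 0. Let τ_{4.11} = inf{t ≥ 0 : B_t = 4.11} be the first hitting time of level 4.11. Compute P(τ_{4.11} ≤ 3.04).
P(τ_{4.11} ≤ 3.04) = 2(1 − Φ(4.11/√3.04)) = 2(1 − Φ(2.3572)) ≈ 0.0184

By the reflection principle for standard BM, P(τ_b ≤ t) = 2 · P(B_t ≥ b). Since B_t ~ N(0, t), P(B_t ≥ 4.11) = 1 − Φ(4.11/√t) = 1 − Φ(4.11/√3.04) = 1 − Φ(2.3572) ≈ 0.00921. Doubling: P(τ_{4.11} ≤ 3.04) ≈ 2 · 0.00921 = 0.01842 ≈ 0.0184.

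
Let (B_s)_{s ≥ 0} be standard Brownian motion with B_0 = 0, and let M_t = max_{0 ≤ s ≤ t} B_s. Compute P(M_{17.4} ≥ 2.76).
P(M_{17.4} ≥ 2.76) = 2·P(B_{17.4} ≥ 2.76) = 2(1 − Φ(2.76/√17.4)) ≈ 0.5082

By the reflection principle for Brownian motion, P(M_t ≥ a) = 2 · P(B_t ≥ a) for a ≥ 0. Since B_t ~ N(0, t), P(B_t ≥ 2.76) = 1 − Φ(2.76/√t) = 1 − Φ(2.76/√17.4) = 1 − Φ(0.6617). So
  P(M_{17.4} ≥ 2.76) = 2(1 − Φ(0.6617)) ≈ 0.5082.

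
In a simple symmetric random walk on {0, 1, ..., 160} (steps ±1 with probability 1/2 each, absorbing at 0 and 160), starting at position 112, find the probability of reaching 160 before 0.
P(hit 160 before 0) = 112/160 = 7/10

Let u_k = P(hit 160 before 0 | start at k). Then u_0 = 0, u_160 = 1, and u_k = u_{k-1}/2 + u_{k+1}/2 for 1 ≤ k ≤ 159. This harmonic recurrence is solved by u_k = k/160, giving u_112 = 112/160 = 7/10.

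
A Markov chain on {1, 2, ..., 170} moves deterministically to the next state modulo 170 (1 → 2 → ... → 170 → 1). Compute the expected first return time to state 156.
E[T_156 | X_0 = 156] = 170

The chain cycles deterministically, so starting at state 156 it returns in exactly 170 steps. Equivalently, the stationary distribution is uniform π_j = 1/170 for every state j, so by Kac's formula E[T_156] = 1/π_156 = 170.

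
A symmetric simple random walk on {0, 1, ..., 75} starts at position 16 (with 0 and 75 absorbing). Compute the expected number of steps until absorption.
E[τ | X_0 = 16] = 944

Let v_k = E[τ | X_0 = k]. Boundary: v_0 = v_75 = 0. Recurrence: v_k = 1 + (v_{k-1} + v_{k+1})/2 for 1 ≤ k ≤ 74. The particular solution to v_k − (v_{k-1} + v_{k+1})/2 = 1 is v_k = −k^2. Adding homogeneous solution A + B k and matching boundaries gives v_k = k (75 − k). Substituting k = 16: v_16 = 16 · 59 = 944.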